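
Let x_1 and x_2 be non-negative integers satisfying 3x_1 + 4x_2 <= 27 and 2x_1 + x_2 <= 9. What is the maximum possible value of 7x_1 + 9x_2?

(x_1,x_2)=(1,6): 3·1+4·6=27≤27, 2·1+1·6=8≤9, objective 61.
(x_1,x_2)=(2,5): 3·2+4·5=26≤27, 2·2+1·5=9≤9, objective 59.
Maximum is 61 at (x_1,x_2)=(1,6).

61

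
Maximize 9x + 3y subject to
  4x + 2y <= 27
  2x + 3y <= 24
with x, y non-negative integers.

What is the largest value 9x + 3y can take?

57

(x,y)=(6,1): 4·6+2·1=26≤27, 2·6+3·1=15≤24, objective 57.
(x,y)=(6,0): 4·6+2·0=24≤27, 2·6+3·0=12≤24, objective 54.
The best lattice point is (6,1), giving 57.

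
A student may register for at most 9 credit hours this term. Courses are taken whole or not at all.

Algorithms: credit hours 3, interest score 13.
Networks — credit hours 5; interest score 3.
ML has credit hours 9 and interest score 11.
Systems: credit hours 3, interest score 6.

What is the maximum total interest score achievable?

Algorithms + Systems: credit hours 3 + 3 = 6 ≤ 9, interest score 13 + 6 = 19.
Algorithms + Networks: credit hours 3 + 5 = 8 ≤ 9, interest score 13 + 3 = 16.
Best is Algorithms and Systems with total interest score 19.

19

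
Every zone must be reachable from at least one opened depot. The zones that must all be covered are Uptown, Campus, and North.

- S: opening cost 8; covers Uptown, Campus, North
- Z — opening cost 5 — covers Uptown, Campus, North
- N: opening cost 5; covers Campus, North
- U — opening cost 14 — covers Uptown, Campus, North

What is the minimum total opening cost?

5

This is an integer covering problem.
Z alone covers Uptown, Campus, North — every zone.
Total opening cost: 5.
No cover costs less than 5.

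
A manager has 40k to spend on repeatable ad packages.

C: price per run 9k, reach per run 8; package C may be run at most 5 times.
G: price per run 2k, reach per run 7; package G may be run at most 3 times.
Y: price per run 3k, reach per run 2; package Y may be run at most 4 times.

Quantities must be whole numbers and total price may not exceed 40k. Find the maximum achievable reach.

This is a bounded integer knapsack.
3×C, 3×G, and 1×Y: price 36 ≤ 40, reach 3·8 + 3·7 + 1·2 = 47.
3×C, 3×G, and 2×Y: price 39 ≤ 40, reach 3·8 + 3·7 + 2·2 = 49.
Best is 49.

49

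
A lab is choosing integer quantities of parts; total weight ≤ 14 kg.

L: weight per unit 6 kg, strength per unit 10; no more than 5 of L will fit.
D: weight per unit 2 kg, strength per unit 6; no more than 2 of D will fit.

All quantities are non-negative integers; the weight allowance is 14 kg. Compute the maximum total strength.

26

D has the best ratio (6/2); taking only D gives at most 2×6 = 12 (stopped by the supply cap of 2).
Mixing does better — 2×L and 1×D: weight 14 ≤ 14, strength 2·10 + 1·6 = 26.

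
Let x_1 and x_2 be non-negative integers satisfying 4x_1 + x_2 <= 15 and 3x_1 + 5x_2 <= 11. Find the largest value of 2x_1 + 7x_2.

The continuous relaxation peaks at (0, 2.2) with value 15.40; rounding to a feasible lattice point costs some objective.
(x_1,x_2)=(0,2) is feasible, giving 14.
(x_1,x_2)=(1,1) is feasible, giving 9.
(x_1,x_2)=(0,1) is feasible, giving 7.
Maximum is 14 at (x_1,x_2)=(0,2).

14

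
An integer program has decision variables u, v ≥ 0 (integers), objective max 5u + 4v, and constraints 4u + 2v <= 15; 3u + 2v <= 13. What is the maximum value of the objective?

25

Relaxing integrality, the LP optimum is 26.00 at (u,v) = (0, 6.5), which is not an integer point.
(u,v)=(1,5): 4·1+2·5=14≤15, 3·1+2·5=13≤13, objective 25.
(u,v)=(0,6): 4·0+2·6=12≤15, 3·0+2·6=12≤13, objective 24.
(u,v)=(1,4): 4·1+2·4=12≤15, 3·1+2·4=11≤13, objective 21.
(u,v)=(0,5): 4·0+2·5=10≤15, 3·0+2·5=10≤13, objective 20.
The best lattice point is (1,5), giving 25.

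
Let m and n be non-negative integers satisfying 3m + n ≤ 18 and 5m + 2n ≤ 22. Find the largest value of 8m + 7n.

(m,n)=(0,11): 3·0+1·11=11≤18, 5·0+2·11=22≤22, objective 77.
(m,n)=(0,10): 3·0+1·10=10≤18, 5·0+2·10=20≤22, objective 70.
The best lattice point is (0,11), giving 77.

77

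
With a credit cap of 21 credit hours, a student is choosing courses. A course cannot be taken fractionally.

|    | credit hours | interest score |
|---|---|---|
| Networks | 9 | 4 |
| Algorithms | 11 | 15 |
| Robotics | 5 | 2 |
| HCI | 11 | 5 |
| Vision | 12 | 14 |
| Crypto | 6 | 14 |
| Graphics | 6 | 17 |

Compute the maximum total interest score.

Allowing fractional choices, the relaxed optimum would be about 43.3, but courses are indivisible.
Networks + Crypto + Graphics: credit hours 9 + 6 + 6 = 21 ≤ 21, interest score 4 + 14 + 17 = 35.
Robotics + Crypto + Graphics: credit hours 5 + 6 + 6 = 17 ≤ 21, interest score 2 + 14 + 17 = 33.
Algorithms + Graphics: credit hours 11 + 6 = 17 ≤ 21, interest score 15 + 17 = 32.
Best is Networks, Crypto, and Graphics with total interest score 35.

35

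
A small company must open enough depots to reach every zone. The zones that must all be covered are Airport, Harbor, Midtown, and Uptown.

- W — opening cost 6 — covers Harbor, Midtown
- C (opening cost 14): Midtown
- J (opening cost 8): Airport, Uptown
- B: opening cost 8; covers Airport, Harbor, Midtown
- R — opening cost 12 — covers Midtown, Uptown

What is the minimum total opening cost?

14

The greedy cost-per-new-zone heuristic would pick B and J for 16, but a cheaper cover exists.
Choose W and J: together they cover Airport, Harbor, Midtown, Uptown — every zone.
Total opening cost: 6 + 8 = 14.
No cover costs less than 14.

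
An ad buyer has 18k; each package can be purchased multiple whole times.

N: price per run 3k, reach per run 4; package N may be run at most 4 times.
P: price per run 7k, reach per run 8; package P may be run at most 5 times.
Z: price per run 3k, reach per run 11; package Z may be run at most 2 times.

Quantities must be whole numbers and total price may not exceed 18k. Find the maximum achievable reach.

Take 4×N and 2×Z: price 18 ≤ 18, reach 4·4 + 2·11 = 38.
Z has the best ratio (11/3) and is taken to its limit of 2; remaining capacity is filled optimally with the others.

38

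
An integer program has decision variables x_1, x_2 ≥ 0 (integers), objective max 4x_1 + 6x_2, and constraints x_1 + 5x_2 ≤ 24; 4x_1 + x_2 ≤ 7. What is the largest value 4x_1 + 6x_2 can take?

24

(x_1,x_2)=(0,4) is feasible, giving 24.
(x_1,x_2)=(1,3) is feasible, giving 22.
(x_1,x_2)=(0,3) is feasible, giving 18.
Maximum is 24 at (x_1,x_2)=(0,4).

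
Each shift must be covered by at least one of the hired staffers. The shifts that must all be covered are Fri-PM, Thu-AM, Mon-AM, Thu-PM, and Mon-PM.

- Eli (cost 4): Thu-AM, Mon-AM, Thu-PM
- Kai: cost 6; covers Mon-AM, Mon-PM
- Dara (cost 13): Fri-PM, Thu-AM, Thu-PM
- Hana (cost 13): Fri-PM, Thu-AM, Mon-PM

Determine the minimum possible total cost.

The greedy cost-per-new-shift heuristic would pick Eli, Kai, and Dara for 23, but a cheaper cover exists.
Choose Eli and Hana: together they cover Fri-PM, Thu-AM, Mon-AM, Thu-PM, Mon-PM — every shift.
Total cost: 4 + 13 = 17.
No cover costs less than 17.

17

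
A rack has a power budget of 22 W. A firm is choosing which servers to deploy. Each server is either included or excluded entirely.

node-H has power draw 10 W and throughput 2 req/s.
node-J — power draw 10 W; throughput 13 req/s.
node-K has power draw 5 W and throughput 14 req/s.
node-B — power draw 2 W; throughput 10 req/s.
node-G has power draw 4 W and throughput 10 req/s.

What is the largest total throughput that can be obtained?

47

Allowing fractional choices, the relaxed optimum would be about 47.2, but servers are indivisible.
node-J + node-K + node-B: power draw 10 + 5 + 2 = 17 ≤ 22, throughput 13 + 14 + 10 = 37.
node-J + node-K + node-B + node-G: power draw 10 + 5 + 2 + 4 = 21 ≤ 22, throughput 13 + 14 + 10 + 10 = 47.
node-J + node-K + node-G: power draw 10 + 5 + 4 = 19 ≤ 22, throughput 13 + 14 + 10 = 37.
Best is node-J, node-K, node-B, and node-G with total throughput 47.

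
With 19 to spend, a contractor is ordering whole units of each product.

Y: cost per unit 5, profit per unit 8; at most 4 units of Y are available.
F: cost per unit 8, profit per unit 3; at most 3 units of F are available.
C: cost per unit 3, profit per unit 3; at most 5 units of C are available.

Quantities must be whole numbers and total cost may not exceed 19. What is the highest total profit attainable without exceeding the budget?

27

3×Y and 1×C: cost 18 ≤ 19, profit 3·8 + 1·3 = 27.
2×Y and 3×C: cost 19 ≤ 19, profit 2·8 + 3·3 = 25.
Best is 27.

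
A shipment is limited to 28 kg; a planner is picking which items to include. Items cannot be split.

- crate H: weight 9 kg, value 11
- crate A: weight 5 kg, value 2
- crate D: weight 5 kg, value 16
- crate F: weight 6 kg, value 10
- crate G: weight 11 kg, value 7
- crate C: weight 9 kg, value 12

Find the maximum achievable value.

41

Take crate H, crate A, crate D, and crate C: weight 9 + 5 + 5 + 9 = 28 ≤ 28, value 11 + 2 + 16 + 12 = 41.
No other feasible combination does better.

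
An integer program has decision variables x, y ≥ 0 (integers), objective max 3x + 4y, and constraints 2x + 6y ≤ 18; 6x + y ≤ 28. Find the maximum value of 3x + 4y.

17

(x,y)=(3,2): 2·3+6·2=18≤18, 6·3+1·2=20≤28, objective 17.
(x,y)=(4,1): 2·4+6·1=14≤18, 6·4+1·1=25≤28, objective 16.
(x,y)=(2,2): 2·2+6·2=16≤18, 6·2+1·2=14≤28, objective 14.
No feasible integer point exceeds 17.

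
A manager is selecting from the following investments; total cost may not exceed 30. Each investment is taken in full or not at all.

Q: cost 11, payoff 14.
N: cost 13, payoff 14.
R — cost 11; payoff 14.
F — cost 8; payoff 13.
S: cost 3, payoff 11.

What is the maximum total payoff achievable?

Allowing fractional choices, the relaxed optimum would be about 48.2, but investments are indivisible.
Q + N + S: cost 11 + 13 + 3 = 27 ≤ 30, payoff 14 + 14 + 11 = 39.
Q + R + S: cost 11 + 11 + 3 = 25 ≤ 30, payoff 14 + 14 + 11 = 39.
Q + R + F: cost 11 + 11 + 8 = 30 ≤ 30, payoff 14 + 14 + 13 = 41.
Best is Q, R, and F with total payoff 41.

41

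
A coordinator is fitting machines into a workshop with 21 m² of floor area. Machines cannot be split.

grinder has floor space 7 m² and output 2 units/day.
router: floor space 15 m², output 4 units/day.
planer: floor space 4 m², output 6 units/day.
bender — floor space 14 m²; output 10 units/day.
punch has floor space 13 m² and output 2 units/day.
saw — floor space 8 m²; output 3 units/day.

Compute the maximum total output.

Take planer and bender: floor space 4 + 14 = 18 ≤ 21, output 6 + 10 = 16.
No other feasible combination does better.

16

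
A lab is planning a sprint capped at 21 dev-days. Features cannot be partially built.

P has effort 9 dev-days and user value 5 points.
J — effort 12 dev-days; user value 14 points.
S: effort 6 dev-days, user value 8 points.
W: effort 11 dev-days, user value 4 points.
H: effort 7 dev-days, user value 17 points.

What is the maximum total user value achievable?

31

Allowing fractional choices, the relaxed optimum would be about 34.3, but features are indivisible.
J + H: effort 12 + 7 = 19 ≤ 21, user value 14 + 17 = 31.
S + H: effort 6 + 7 = 13 ≤ 21, user value 8 + 17 = 25.
P + H: effort 9 + 7 = 16 ≤ 21, user value 5 + 17 = 22.
Best is J and H with total user value 31.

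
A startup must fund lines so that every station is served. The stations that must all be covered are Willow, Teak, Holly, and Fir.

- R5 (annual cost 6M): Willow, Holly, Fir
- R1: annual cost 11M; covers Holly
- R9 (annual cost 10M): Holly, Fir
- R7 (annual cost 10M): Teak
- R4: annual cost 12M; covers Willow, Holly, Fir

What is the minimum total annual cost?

Choose R5 and R7: together they cover Willow, Teak, Holly, Fir — every station.
Total annual cost: 6 + 10 = 16.

16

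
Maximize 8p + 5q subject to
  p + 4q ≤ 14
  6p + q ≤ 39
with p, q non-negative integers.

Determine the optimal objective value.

The continuous relaxation peaks at (6.17, 1.96) with value 59.17; rounding to a feasible lattice point costs some objective.
(p,q)=(6,2): 1·6+4·2=14≤14, 6·6+1·2=38≤39, objective 58.
(p,q)=(6,1): 1·6+4·1=10≤14, 6·6+1·1=37≤39, objective 53.
The best lattice point is (6,2), giving 58.

58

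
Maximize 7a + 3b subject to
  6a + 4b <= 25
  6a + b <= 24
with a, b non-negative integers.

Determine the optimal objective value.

28

The continuous relaxation peaks at (3.94, 0.333) with value 28.61; rounding to a feasible lattice point costs some objective.
(a,b)=(4,0): 6·4+4·0=24≤25, 6·4+1·0=24≤24, objective 28.
(a,b)=(3,1): 6·3+4·1=22≤25, 6·3+1·1=19≤24, objective 24.
(a,b)=(3,0): 6·3+4·0=18≤25, 6·3+1·0=18≤24, objective 21.
(a,b)=(2,1): 6·2+4·1=16≤25, 6·2+1·1=13≤24, objective 17.
The best lattice point is (4,0), giving 28.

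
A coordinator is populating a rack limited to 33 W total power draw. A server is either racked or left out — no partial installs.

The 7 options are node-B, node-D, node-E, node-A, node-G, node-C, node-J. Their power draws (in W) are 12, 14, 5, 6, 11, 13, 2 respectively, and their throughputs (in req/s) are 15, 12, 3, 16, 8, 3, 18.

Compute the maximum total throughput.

57

Allowing fractional choices, the relaxed optimum would be about 60.1, but servers are indivisible.
node-B + node-E + node-A + node-J: power draw 12 + 5 + 6 + 2 = 25 ≤ 33, throughput 15 + 3 + 16 + 18 = 52.
node-B + node-A + node-G + node-J: power draw 12 + 6 + 11 + 2 = 31 ≤ 33, throughput 15 + 16 + 8 + 18 = 57.
node-D + node-A + node-G + node-J: power draw 14 + 6 + 11 + 2 = 33 ≤ 33, throughput 12 + 16 + 8 + 18 = 54.
Best is node-B, node-A, node-G, and node-J with total throughput 57.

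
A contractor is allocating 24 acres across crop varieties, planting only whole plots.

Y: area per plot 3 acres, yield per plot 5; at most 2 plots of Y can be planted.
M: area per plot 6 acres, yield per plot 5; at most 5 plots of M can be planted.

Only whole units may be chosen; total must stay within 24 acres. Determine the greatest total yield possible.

25

This is a bounded integer knapsack.
Y has the best ratio (5/3); taking only Y gives at most 2×5 = 10 (stopped by the supply cap of 2).
Mixing does better — 2×Y and 3×M: area 24 ≤ 24, yield 2·5 + 3·5 = 25.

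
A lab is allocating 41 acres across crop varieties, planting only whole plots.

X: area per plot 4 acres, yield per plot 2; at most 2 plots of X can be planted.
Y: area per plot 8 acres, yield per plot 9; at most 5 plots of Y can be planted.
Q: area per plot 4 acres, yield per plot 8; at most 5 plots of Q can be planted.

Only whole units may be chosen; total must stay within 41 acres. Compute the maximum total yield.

This is a bounded integer knapsack.
Q has the best ratio (8/4); taking only Q gives at most 5×8 = 40 (stopped by the supply cap of 5).
Mixing does better — 1×X, 2×Y, and 5×Q: area 40 ≤ 41, yield 1·2 + 2·9 + 5·8 = 60.

60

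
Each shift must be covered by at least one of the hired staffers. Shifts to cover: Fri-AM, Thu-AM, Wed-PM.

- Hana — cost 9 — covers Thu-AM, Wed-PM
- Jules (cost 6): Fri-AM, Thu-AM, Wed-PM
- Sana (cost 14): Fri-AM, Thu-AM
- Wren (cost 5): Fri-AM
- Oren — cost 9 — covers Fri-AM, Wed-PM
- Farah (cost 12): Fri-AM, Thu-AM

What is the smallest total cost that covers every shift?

6

Jules alone covers Fri-AM, Thu-AM, Wed-PM — every shift.
Total cost: 6.
No cover costs less than 6.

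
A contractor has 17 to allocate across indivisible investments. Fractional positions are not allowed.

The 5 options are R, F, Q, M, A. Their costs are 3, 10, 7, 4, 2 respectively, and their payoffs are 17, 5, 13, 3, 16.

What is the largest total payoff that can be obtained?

Take R, Q, M, and A: cost 3 + 7 + 4 + 2 = 16 ≤ 17, payoff 17 + 13 + 3 + 16 = 49.
No other feasible combination does better.

49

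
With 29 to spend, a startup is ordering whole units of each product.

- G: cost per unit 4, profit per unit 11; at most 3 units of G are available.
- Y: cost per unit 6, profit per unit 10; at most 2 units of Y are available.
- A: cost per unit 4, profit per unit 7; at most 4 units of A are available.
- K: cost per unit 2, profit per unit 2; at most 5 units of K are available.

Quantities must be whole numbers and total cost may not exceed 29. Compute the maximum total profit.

61

3×G, 2×Y, and 1×A: cost 28 ≤ 29, profit 3·11 + 2·10 + 1·7 = 60.
3×G and 4×A: cost 28 ≤ 29, profit 3·11 + 4·7 = 61.
Best is 61.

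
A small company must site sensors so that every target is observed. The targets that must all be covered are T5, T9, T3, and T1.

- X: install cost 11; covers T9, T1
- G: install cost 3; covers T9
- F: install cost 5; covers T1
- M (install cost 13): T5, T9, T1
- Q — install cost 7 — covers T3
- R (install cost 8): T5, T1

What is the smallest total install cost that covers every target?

Choose G, Q, and R: together they cover T5, T9, T3, T1 — every target.
Total install cost: 3 + 7 + 8 = 18.
No cover costs less than 18.

18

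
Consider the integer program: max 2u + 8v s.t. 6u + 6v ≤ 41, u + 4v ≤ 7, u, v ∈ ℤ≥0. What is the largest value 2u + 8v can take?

14

(u,v)=(3,1): 6·3+6·1=24≤41, 1·3+4·1=7≤7, objective 14.
(u,v)=(2,1): 6·2+6·1=18≤41, 1·2+4·1=6≤7, objective 12.
(u,v)=(4,0): 6·4+6·0=24≤41, 1·4+4·0=4≤7, objective 8.
The best lattice point is (3,1), giving 14.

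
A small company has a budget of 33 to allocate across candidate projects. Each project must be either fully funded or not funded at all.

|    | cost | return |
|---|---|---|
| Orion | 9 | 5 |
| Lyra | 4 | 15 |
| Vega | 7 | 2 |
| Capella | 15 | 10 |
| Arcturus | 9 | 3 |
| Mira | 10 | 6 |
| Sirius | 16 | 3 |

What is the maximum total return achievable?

31

Treat it as a binary knapsack problem.
Take Lyra, Capella, and Mira: cost 4 + 15 + 10 = 29 ≤ 33, return 15 + 10 + 6 = 31.
No other feasible combination does better.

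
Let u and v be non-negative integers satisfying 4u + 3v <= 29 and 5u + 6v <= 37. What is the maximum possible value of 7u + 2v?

49

Relaxing integrality, the LP optimum is 50.75 at (u,v) = (7.25, 0), which is not an integer point.
(u,v)=(7,0): 4·7+3·0=28≤29, 5·7+6·0=35≤37, objective 49.
(u,v)=(6,1): 4·6+3·1=27≤29, 5·6+6·1=36≤37, objective 44.
(u,v)=(6,0): 4·6+3·0=24≤29, 5·6+6·0=30≤37, objective 42.
Maximum is 49 at (u,v)=(7,0).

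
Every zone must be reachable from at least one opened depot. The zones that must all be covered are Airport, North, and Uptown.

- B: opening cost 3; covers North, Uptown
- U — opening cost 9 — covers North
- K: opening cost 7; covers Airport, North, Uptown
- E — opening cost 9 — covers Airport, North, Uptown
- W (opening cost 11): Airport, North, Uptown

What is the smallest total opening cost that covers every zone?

7

The greedy cost-per-new-zone heuristic would pick B and K for 10, but a cheaper cover exists.
K alone covers Airport, North, Uptown — every zone.
Total opening cost: 7.
No cover costs less than 7.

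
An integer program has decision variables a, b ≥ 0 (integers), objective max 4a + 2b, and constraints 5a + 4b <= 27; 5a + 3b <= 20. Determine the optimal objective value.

(a,b)=(4,0) is feasible, giving 16.
(a,b)=(3,1) is feasible, giving 14.
The best lattice point is (4,0), giving 16.

16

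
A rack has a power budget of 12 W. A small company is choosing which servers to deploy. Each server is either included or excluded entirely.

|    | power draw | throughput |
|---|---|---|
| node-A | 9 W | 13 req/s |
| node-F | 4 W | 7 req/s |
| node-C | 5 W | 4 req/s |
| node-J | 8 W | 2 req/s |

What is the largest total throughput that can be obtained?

13

Take node-A: power draw 9 ≤ 12, throughput 13.
No other feasible combination does better.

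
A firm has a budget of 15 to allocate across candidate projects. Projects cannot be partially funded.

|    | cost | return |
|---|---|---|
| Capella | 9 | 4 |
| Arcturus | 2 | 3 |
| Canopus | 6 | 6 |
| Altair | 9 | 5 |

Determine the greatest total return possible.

This is an integer program with binary decision variables.
Allowing fractional choices, the relaxed optimum would be about 12.9, but projects are indivisible.
Arcturus + Canopus: cost 2 + 6 = 8 ≤ 15, return 3 + 6 = 9.
Canopus + Altair: cost 6 + 9 = 15 ≤ 15, return 6 + 5 = 11.
Capella + Canopus: cost 9 + 6 = 15 ≤ 15, return 4 + 6 = 10.
Best is Canopus and Altair with total return 11.

11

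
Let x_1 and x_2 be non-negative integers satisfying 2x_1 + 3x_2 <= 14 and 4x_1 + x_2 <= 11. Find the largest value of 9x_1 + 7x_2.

Relaxing integrality, the LP optimum is 40.90 at (x_1,x_2) = (1.9, 3.4), which is not an integer point.
(x_1,x_2)=(2,3): 2·2+3·3=13≤14, 4·2+1·3=11≤11, objective 39.
(x_1,x_2)=(1,4): 2·1+3·4=14≤14, 4·1+1·4=8≤11, objective 37.
(x_1,x_2)=(2,2): 2·2+3·2=10≤14, 4·2+1·2=10≤11, objective 32.
The best lattice point is (2,3), giving 39.

39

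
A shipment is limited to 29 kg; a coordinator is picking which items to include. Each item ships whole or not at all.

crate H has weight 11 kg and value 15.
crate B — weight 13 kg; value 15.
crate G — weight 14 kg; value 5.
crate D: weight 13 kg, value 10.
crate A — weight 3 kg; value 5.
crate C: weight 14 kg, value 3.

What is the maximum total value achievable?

crate H + crate B + crate A: weight 11 + 13 + 3 = 27 ≤ 29, value 15 + 15 + 5 = 35.
crate H + crate B: weight 11 + 13 = 24 ≤ 29, value 15 + 15 = 30.
Best is crate H, crate B, and crate A with total value 35.

35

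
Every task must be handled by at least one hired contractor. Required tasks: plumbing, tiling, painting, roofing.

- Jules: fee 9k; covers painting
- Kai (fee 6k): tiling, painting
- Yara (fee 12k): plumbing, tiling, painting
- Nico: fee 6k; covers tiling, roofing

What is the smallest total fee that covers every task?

18

The greedy cost-per-new-task heuristic would pick Kai, Nico, and Yara for 24, but a cheaper cover exists.
Choose Yara and Nico: together they cover plumbing, tiling, painting, roofing — every task.
Total fee: 12 + 6 = 18.
No cover costs less than 18.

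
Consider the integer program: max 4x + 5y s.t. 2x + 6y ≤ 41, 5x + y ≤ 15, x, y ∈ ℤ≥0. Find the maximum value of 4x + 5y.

Relaxing integrality, the LP optimum is 38.25 at (x,y) = (1.75, 6.25), which is not an integer point.
(x,y)=(1,6): 2·1+6·6=38≤41, 5·1+1·6=11≤15, objective 34.
(x,y)=(2,5): 2·2+6·5=34≤41, 5·2+1·5=15≤15, objective 33.
(x,y)=(0,6): 2·0+6·6=36≤41, 5·0+1·6=6≤15, objective 30.
Maximum is 34 at (x,y)=(1,6).

34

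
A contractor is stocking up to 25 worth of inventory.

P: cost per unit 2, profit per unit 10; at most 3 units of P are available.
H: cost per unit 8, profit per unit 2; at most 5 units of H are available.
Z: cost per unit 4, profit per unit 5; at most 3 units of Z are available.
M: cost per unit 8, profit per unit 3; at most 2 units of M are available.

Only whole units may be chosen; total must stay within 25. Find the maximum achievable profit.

This is a bounded integer knapsack.
3×P, 2×Z, and 1×M: cost 22 ≤ 25, profit 3·10 + 2·5 + 1·3 = 43.
3×P and 3×Z: cost 18 ≤ 25, profit 3·10 + 3·5 = 45.
Best is 45.

45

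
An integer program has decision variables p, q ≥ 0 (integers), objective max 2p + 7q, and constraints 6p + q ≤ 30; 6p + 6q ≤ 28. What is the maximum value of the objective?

28

The continuous relaxation peaks at (0, 4.67) with value 32.67; rounding to a feasible lattice point costs some objective.
(p,q)=(0,4): 6·0+1·4=4≤30, 6·0+6·4=24≤28, objective 28.
(p,q)=(1,3): 6·1+1·3=9≤30, 6·1+6·3=24≤28, objective 23.
(p,q)=(0,3): 6·0+1·3=3≤30, 6·0+6·3=18≤28, objective 21.
Maximum is 28 at (p,q)=(0,4).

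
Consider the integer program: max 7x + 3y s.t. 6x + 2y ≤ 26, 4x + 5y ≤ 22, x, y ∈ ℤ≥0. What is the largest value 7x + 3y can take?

Relaxing integrality, the LP optimum is 31.18 at (x,y) = (3.91, 1.27), which is not an integer point.
(x,y)=(4,1): 6·4+2·1=26≤26, 4·4+5·1=21≤22, objective 31.
(x,y)=(4,0): 6·4+2·0=24≤26, 4·4+5·0=16≤22, objective 28.
(x,y)=(3,2): 6·3+2·2=22≤26, 4·3+5·2=22≤22, objective 27.
Maximum is 31 at (x,y)=(4,1).

31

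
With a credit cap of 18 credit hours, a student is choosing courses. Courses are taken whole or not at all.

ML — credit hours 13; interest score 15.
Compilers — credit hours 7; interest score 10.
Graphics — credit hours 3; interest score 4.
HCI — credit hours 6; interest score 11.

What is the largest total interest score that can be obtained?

25

Take Compilers, Graphics, and HCI: credit hours 7 + 3 + 6 = 16 ≤ 18, interest score 10 + 4 + 11 = 25.
No other feasible combination does better.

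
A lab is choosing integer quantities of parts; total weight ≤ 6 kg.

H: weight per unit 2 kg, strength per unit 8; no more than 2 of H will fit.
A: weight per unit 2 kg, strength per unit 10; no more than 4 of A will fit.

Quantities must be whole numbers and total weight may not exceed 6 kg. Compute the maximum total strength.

30

A has the best ratio (10/2); taking only A gives at most 3×10 = 30 (stopped by the weight limit).
Optimal: 3×A: weight 6 ≤ 6, strength 3·10 = 30.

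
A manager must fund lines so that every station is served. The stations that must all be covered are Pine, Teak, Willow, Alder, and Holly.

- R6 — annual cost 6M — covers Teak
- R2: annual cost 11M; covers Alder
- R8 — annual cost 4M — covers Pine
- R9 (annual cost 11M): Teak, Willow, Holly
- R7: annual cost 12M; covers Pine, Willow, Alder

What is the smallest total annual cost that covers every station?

23

This is a weighted set-cover instance.
The greedy cost-per-new-station heuristic would pick R9, R8, and R2 for 26, but a cheaper cover exists.
Choose R9 and R7: together they cover Pine, Teak, Willow, Alder, Holly — every station.
Total annual cost: 11 + 12 = 23.
No cover costs less than 23.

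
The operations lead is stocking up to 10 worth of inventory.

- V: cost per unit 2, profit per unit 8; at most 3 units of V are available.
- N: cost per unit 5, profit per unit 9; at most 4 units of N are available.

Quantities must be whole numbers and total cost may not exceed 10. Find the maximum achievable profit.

V has the best ratio (8/2); taking only V gives at most 3×8 = 24 (stopped by the supply cap of 3).
Mixing does better — 2×V and 1×N: cost 9 ≤ 10, profit 2·8 + 1·9 = 25.

25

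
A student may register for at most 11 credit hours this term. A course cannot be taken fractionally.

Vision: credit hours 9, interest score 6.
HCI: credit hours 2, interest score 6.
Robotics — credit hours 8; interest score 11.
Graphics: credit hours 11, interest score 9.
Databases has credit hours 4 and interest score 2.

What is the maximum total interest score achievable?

Allowing fractional choices, the relaxed optimum would be about 17.8, but courses are indivisible.
Vision + HCI: credit hours 9 + 2 = 11 ≤ 11, interest score 6 + 6 = 12.
HCI + Robotics: credit hours 2 + 8 = 10 ≤ 11, interest score 6 + 11 = 17.
Robotics: credit hours 8 ≤ 11, interest score 11.
Best is HCI and Robotics with total interest score 17.

17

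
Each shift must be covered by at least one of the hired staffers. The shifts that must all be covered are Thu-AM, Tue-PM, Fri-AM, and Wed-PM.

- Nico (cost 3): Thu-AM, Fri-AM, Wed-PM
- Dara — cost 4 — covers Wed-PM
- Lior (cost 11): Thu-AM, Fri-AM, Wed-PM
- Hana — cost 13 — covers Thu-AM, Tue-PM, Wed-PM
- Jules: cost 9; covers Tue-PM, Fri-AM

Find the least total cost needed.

Choose Nico and Jules: together they cover Thu-AM, Tue-PM, Fri-AM, Wed-PM — every shift.
Total cost: 3 + 9 = 12.
No cover costs less than 12.

12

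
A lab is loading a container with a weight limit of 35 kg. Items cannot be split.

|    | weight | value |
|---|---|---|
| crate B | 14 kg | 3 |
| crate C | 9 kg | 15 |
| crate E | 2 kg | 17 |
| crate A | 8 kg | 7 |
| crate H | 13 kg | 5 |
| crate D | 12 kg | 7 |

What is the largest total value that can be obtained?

46

This is a 0-1 knapsack instance.
Take crate C, crate E, crate A, and crate D: weight 9 + 2 + 8 + 12 = 31 ≤ 35, value 15 + 17 + 7 + 7 = 46.
No other feasible combination does better.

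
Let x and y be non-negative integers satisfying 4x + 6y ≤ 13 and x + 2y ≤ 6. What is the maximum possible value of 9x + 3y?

The continuous relaxation peaks at (3.25, 0) with value 29.25; rounding to a feasible lattice point costs some objective.
(x,y)=(3,0) is feasible, giving 27.
(x,y)=(2,0) is feasible, giving 18.
Maximum is 27 at (x,y)=(3,0).

27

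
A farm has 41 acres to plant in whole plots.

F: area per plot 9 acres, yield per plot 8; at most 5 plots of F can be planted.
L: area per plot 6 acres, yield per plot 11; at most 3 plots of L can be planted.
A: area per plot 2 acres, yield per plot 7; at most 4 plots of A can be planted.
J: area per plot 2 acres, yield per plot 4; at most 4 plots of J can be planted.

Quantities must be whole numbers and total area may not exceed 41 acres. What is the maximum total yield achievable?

1×F, 3×L, 3×A, and 4×J: area 41 ≤ 41, yield 1·8 + 3·11 + 3·7 + 4·4 = 78.
1×F, 3×L, 4×A, and 3×J: area 41 ≤ 41, yield 1·8 + 3·11 + 4·7 + 3·4 = 81.
Best is 81.

81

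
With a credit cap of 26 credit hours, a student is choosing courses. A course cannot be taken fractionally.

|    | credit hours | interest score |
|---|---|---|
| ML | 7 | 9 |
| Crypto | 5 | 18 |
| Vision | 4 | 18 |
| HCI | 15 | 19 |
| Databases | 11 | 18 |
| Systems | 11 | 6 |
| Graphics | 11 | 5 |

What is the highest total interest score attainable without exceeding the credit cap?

This is a 0-1 knapsack instance.
Take Crypto, Vision, and HCI: credit hours 5 + 4 + 15 = 24 ≤ 26, interest score 18 + 18 + 19 = 55.
No other feasible combination does better.

55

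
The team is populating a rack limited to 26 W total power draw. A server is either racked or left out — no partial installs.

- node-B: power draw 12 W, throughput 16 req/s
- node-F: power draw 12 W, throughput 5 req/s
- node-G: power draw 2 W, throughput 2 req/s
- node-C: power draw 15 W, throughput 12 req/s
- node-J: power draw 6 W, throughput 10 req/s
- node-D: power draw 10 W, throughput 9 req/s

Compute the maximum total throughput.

Allowing fractional choices, the relaxed optimum would be about 33.4, but servers are indivisible.
node-B + node-G + node-D: power draw 12 + 2 + 10 = 24 ≤ 26, throughput 16 + 2 + 9 = 27.
node-B + node-G + node-J: power draw 12 + 2 + 6 = 20 ≤ 26, throughput 16 + 2 + 10 = 28.
Best is node-B, node-G, and node-J with total throughput 28.

28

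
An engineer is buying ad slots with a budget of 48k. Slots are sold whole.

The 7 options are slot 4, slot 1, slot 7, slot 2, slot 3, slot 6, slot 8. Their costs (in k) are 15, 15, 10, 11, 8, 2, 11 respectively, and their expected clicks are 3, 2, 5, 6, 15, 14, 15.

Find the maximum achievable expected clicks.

Allowing fractional choices, the relaxed optimum would be about 56.2, but ad slots are indivisible.
slot 7 + slot 2 + slot 3 + slot 6 + slot 8: cost 10 + 11 + 8 + 2 + 11 = 42 ≤ 48, expected clicks 5 + 6 + 15 + 14 + 15 = 55.
slot 4 + slot 2 + slot 3 + slot 6 + slot 8: cost 15 + 11 + 8 + 2 + 11 = 47 ≤ 48, expected clicks 3 + 6 + 15 + 14 + 15 = 53.
Best is slot 7, slot 2, slot 3, slot 6, and slot 8 with total expected clicks 55.

55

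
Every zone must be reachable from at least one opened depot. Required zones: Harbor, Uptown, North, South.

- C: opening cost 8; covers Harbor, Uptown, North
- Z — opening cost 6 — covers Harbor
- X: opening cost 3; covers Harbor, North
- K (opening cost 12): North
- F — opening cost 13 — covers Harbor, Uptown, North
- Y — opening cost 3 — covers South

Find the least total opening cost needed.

11

This is an integer covering problem.
The greedy cost-per-new-zone heuristic would pick X, Y, and C for 14, but a cheaper cover exists.
Choose C and Y: together they cover Harbor, Uptown, North, South — every zone.
Total opening cost: 8 + 3 = 11.
No cover costs less than 11.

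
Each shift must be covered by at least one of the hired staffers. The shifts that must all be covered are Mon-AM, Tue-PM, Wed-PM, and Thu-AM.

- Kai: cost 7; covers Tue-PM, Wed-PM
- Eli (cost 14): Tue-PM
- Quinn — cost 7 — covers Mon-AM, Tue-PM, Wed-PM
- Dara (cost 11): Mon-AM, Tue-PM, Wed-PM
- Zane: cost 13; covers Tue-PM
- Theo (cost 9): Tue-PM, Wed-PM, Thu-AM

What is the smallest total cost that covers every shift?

16

Choose Quinn and Theo: together they cover Mon-AM, Tue-PM, Wed-PM, Thu-AM — every shift.
Total cost: 7 + 9 = 16.
No cover costs less than 16.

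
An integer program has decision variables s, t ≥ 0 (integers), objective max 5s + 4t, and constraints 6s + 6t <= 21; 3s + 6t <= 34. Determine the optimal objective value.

Relaxing integrality, the LP optimum is 17.50 at (s,t) = (3.5, 0), which is not an integer point.
(s,t)=(3,0): 6·3+6·0=18≤21, 3·3+6·0=9≤34, objective 15.
(s,t)=(2,1): 6·2+6·1=18≤21, 3·2+6·1=12≤34, objective 14.
The best lattice point is (3,0), giving 15.

15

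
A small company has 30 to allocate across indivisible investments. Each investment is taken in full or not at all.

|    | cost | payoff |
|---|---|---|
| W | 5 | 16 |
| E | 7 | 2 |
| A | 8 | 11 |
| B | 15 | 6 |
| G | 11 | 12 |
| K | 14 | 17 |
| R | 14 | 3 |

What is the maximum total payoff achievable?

45

Take W, G, and K: cost 5 + 11 + 14 = 30 ≤ 30, payoff 16 + 12 + 17 = 45.
No other feasible combination does better.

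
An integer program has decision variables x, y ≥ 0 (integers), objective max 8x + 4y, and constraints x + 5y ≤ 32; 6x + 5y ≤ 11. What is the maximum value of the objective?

12

(x,y)=(1,1) is feasible, giving 12.
(x,y)=(0,2) is feasible, giving 8.
(x,y)=(1,0) is feasible, giving 8.
No feasible integer point exceeds 12.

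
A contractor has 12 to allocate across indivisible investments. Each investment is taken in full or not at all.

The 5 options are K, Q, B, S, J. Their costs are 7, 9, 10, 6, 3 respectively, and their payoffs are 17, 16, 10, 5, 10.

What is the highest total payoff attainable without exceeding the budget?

27

Q + J: cost 9 + 3 = 12 ≤ 12, payoff 16 + 10 = 26.
K + J: cost 7 + 3 = 10 ≤ 12, payoff 17 + 10 = 27.
Best is K and J with total payoff 27.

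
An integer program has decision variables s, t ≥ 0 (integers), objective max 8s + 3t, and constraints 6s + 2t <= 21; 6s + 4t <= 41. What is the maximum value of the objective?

(s,t)=(0,10): 6·0+2·10=20≤21, 6·0+4·10=40≤41, objective 30.
(s,t)=(0,9): 6·0+2·9=18≤21, 6·0+4·9=36≤41, objective 27.
Maximum is 30 at (s,t)=(0,10).

30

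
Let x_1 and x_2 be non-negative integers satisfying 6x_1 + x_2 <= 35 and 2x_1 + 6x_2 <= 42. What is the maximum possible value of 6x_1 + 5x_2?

The continuous relaxation peaks at (4.94, 5.35) with value 56.41; rounding to a feasible lattice point costs some objective.
(x_1,x_2)=(5,5) is feasible, giving 55.
(x_1,x_2)=(5,4) is feasible, giving 50.
(x_1,x_2)=(4,5) is feasible, giving 49.
No feasible integer point exceeds 55.

55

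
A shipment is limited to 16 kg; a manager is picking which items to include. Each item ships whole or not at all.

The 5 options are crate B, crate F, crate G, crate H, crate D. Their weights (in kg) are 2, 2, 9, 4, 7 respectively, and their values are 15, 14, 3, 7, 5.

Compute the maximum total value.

41

Treat it as a binary knapsack problem.
crate B + crate F + crate H + crate D: weight 2 + 2 + 4 + 7 = 15 ≤ 16, value 15 + 14 + 7 + 5 = 41.
crate B + crate F + crate H: weight 2 + 2 + 4 = 8 ≤ 16, value 15 + 14 + 7 = 36.
Best is crate B, crate F, crate H, and crate D with total value 41.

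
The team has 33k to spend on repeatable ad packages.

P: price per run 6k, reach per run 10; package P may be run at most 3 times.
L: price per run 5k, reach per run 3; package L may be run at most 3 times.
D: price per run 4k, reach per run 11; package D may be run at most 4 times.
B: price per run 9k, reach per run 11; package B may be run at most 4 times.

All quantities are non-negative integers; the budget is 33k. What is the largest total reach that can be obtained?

67

2×P, 1×L, and 4×D: price 33 ≤ 33, reach 2·10 + 1·3 + 4·11 = 67.
1×P, 4×D, and 1×B: price 31 ≤ 33, reach 1·10 + 4·11 + 1·11 = 65.
Best is 67.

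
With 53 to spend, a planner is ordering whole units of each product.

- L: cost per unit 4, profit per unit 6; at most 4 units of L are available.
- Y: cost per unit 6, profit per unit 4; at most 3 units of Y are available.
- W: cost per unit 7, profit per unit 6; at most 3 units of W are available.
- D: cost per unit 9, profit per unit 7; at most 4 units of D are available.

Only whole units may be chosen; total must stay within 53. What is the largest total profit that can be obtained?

53

Take 4×L, 1×Y, 3×W, and 1×D: cost 52 ≤ 53, profit 4·6 + 1·4 + 3·6 + 1·7 = 53.
L has the best ratio (6/4) and is taken to its limit of 4; remaining capacity is filled optimally with the others.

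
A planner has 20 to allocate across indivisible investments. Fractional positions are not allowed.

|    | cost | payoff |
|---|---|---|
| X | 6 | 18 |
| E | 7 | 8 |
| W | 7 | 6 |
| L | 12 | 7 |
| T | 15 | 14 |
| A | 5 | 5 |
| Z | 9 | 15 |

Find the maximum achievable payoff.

38

Allowing fractional choices, the relaxed optimum would be about 38.7, but investments are indivisible.
X + A + Z: cost 6 + 5 + 9 = 20 ≤ 20, payoff 18 + 5 + 15 = 38.
X + Z: cost 6 + 9 = 15 ≤ 20, payoff 18 + 15 = 33.
X + E + W: cost 6 + 7 + 7 = 20 ≤ 20, payoff 18 + 8 + 6 = 32.
Best is X, A, and Z with total payoff 38.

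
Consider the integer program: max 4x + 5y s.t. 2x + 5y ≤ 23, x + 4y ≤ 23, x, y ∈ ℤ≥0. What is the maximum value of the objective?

44

(x,y)=(11,0) is feasible, giving 44.
(x,y)=(10,0) is feasible, giving 40.
No feasible integer point exceeds 44.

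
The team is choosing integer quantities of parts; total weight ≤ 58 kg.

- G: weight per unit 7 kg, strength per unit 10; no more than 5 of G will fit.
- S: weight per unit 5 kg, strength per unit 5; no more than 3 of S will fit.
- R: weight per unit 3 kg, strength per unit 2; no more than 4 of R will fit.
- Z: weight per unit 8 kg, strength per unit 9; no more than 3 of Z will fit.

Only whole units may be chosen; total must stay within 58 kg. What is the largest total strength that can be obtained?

G has the best ratio (10/7); taking only G gives at most 5×10 = 50 (stopped by the supply cap of 5).
Mixing does better — 5×G, 3×S, and 1×Z: weight 58 ≤ 58, strength 5·10 + 3·5 + 1·9 = 74.

74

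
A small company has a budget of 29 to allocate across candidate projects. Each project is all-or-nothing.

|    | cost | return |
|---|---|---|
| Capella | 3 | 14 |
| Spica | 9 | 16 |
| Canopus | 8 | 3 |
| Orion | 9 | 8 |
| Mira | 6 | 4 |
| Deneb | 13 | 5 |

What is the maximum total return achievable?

42

Allowing fractional choices, the relaxed optimum would be about 42.8, but projects are indivisible.
Capella + Spica + Orion: cost 3 + 9 + 9 = 21 ≤ 29, return 14 + 16 + 8 = 38.
Capella + Spica + Orion + Mira: cost 3 + 9 + 9 + 6 = 27 ≤ 29, return 14 + 16 + 8 + 4 = 42.
Capella + Spica + Canopus + Orion: cost 3 + 9 + 8 + 9 = 29 ≤ 29, return 14 + 16 + 3 + 8 = 41.
Best is Capella, Spica, Orion, and Mira with total return 42.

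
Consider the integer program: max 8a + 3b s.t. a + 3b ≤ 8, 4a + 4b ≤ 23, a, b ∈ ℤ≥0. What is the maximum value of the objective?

40

(a,b)=(5,0) is feasible, giving 40.
(a,b)=(4,1) is feasible, giving 35.
(a,b)=(4,0) is feasible, giving 32.
No feasible integer point exceeds 40.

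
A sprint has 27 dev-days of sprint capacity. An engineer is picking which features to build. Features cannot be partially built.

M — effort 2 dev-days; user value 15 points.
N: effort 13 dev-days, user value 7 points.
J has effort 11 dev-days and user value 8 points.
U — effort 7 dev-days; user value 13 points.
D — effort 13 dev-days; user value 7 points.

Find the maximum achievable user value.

Take M, J, and U: effort 2 + 11 + 7 = 20 ≤ 27, user value 15 + 8 + 13 = 36.
No other feasible combination does better.

36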